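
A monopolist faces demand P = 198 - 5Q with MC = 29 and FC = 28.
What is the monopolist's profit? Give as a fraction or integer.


MR = MC: 198 - 10Q = 29
Q* = 169/10
P* = 198 - 5*169/10 = 227/2
Profit = (P* - MC)*Q* - FC
= (227/2 - 29)*169/10 - 28
= 169/2*169/10 - 28
= 28561/20 - 28 = 28001/20

28001/20


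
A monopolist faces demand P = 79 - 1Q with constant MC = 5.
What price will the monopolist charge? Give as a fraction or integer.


MR = 79 - 2Q
Set MR = MC: 79 - 2Q = 5
Q* = 37
Substitute into demand:
P* = 79 - 1*37 = 42

42


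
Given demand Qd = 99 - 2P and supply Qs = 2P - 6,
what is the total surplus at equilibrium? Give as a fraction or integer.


Find equilibrium: 99 - 2P = 2P - 6
99 + 6 = 4P
P* = 105/4 = 105/4
Q* = 2*105/4 - 6 = 93/2
Inverse demand: P = 99/2 - Q/2, so P_max = 99/2
Inverse supply: P = 3 + Q/2, so P_min = 3
CS = (1/2) * 93/2 * (99/2 - 105/4) = 8649/16
PS = (1/2) * 93/2 * (105/4 - 3) = 8649/16
TS = CS + PS = 8649/16 + 8649/16 = 8649/8

8649/8


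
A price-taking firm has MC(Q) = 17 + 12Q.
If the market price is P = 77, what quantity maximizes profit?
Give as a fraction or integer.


In perfect competition, profit is maximized where P = MC.
77 = 17 + 12Q
60 = 12Q
Q* = 60/12 = 5

5


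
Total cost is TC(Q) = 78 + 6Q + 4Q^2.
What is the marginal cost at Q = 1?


MC = dTC/dQ = 6 + 2*4*Q
At Q = 1:
MC = 6 + 8*1
MC = 6 + 8 = 14

14


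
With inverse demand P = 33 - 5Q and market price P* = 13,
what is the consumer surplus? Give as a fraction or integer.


Maximum willingness to pay (at Q=0): P_max = 33
Quantity demanded at P* = 13:
Q* = (33 - 13)/5 = 4
CS = (1/2) * Q* * (P_max - P*)
CS = (1/2) * 4 * (33 - 13)
CS = (1/2) * 4 * 20 = 40

40


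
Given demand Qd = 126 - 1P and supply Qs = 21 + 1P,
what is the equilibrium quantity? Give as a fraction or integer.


First find equilibrium price:
126 - 1P = 21 + 1P
P* = 105/2 = 105/2
Then substitute into demand:
Q* = 126 - 1 * 105/2 = 147/2

147/2


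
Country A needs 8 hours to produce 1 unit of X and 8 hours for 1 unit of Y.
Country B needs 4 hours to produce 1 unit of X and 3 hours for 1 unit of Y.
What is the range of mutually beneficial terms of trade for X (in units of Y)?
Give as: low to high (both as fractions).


Opportunity cost of X for Country A = hours_X / hours_Y = 8/8 = 1 units of Y
Opportunity cost of X for Country B = hours_X / hours_Y = 4/3 = 4/3 units of Y
Terms of trade must be between the two opportunity costs.
Range: 1 to 4/3

1 to 4/3


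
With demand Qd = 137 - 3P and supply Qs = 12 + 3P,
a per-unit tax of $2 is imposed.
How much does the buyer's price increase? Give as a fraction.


With a per-unit tax, the buyer's price increase depends on relative slopes.
Supply slope: d = 3, Demand slope: b = 3
Buyer's price increase = d * tax / (b + d)
= 3 * 2 / (3 + 3)
= 6 / 6 = 1

1


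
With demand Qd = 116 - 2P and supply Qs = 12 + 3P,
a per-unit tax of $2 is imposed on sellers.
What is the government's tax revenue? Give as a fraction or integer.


With tax on sellers, new supply: Qs' = 12 + 3(P - 2)
= 6 + 3P
New equilibrium quantity:
Q_new = 72
Tax revenue = tax * Q_new = 2 * 72 = 144

144


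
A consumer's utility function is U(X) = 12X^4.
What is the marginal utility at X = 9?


MU = dU/dX = 12*4*X^(4-1)
MU = 48*X^3
At X = 9:
MU = 48 * 9^3
MU = 48 * 729 = 34992

34992


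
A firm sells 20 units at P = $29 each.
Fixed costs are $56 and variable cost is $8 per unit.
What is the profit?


Total Revenue = P * Q = 29 * 20 = $580
Total Cost = FC + VC*Q = 56 + 8*20 = $216
Profit = TR - TC = 580 - 216 = $364

$364


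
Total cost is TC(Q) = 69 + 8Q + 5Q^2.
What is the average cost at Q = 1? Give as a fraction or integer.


TC(1) = 69 + 8*1 + 5*1^2
TC(1) = 69 + 8 + 5 = 82
AC = TC/Q = 82/1 = 82

82


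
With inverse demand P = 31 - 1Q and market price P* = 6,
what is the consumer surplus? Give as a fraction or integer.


Maximum willingness to pay (at Q=0): P_max = 31
Quantity demanded at P* = 6:
Q* = (31 - 6)/1 = 25
CS = (1/2) * Q* * (P_max - P*)
CS = (1/2) * 25 * (31 - 6)
CS = (1/2) * 25 * 25 = 625/2

625/2


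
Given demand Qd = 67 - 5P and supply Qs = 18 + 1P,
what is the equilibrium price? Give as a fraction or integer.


At equilibrium, Qd = Qs.
67 - 5P = 18 + 1P
67 - 18 = 5P + 1P
49 = 6P
P* = 49/6 = 49/6

49/6


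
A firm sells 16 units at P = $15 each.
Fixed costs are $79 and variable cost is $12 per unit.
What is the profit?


Total Revenue = P * Q = 15 * 16 = $240
Total Cost = FC + VC*Q = 79 + 12*16 = $271
Profit = TR - TC = 240 - 271 = $-31

$-31


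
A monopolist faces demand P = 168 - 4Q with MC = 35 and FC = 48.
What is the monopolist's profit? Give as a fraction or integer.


MR = MC: 168 - 8Q = 35
Q* = 133/8
P* = 168 - 4*133/8 = 203/2
Profit = (P* - MC)*Q* - FC
= (203/2 - 35)*133/8 - 48
= 133/2*133/8 - 48
= 17689/16 - 48 = 16921/16

16921/16


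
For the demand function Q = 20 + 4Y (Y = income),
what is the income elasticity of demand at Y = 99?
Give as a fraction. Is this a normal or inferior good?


dQ/dY = 4
At Y = 99: Q = 20 + 4*99 = 416
Ey = (dQ/dY)(Y/Q) = 4 * 99 / 416 = 99/104
Since Ey > 0, this is a normal good.

99/104 (normal good)


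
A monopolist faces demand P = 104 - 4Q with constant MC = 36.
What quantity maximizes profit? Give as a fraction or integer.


TR = P*Q = (104 - 4Q)Q = 104Q - 4Q^2
MR = dTR/dQ = 104 - 8Q
Set MR = MC:
104 - 8Q = 36
68 = 8Q
Q* = 68/8 = 17/2

17/2


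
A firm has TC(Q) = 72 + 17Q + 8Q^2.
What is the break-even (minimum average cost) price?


AC(Q) = 72/Q + 17 + 8Q
To minimize: dAC/dQ = -72/Q^2 + 8 = 0
Q^2 = 72/8 = 9
Q* = 3
Min AC = 72/3 + 17 + 8*3
Min AC = 24 + 17 + 24 = 65

65


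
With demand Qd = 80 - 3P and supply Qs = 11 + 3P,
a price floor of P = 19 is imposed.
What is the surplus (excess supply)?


At P = 19:
Qd = 80 - 3*19 = 23
Qs = 11 + 3*19 = 68
Surplus = Qs - Qd = 68 - 23 = 45

45


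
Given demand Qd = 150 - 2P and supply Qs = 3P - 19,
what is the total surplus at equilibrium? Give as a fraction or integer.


Find equilibrium: 150 - 2P = 3P - 19
150 + 19 = 5P
P* = 169/5 = 169/5
Q* = 3*169/5 - 19 = 412/5
Inverse demand: P = 75 - Q/2, so P_max = 75
Inverse supply: P = 19/3 + Q/3, so P_min = 19/3
CS = (1/2) * 412/5 * (75 - 169/5) = 42436/25
PS = (1/2) * 412/5 * (169/5 - 19/3) = 84872/75
TS = CS + PS = 42436/25 + 84872/75 = 42436/15

42436/15


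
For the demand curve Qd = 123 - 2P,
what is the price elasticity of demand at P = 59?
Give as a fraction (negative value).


dQ/dP = -2
At P = 59: Q = 123 - 2*59 = 5
E = (dQ/dP)(P/Q) = (-2)(59/5) = -118/5

-118/5


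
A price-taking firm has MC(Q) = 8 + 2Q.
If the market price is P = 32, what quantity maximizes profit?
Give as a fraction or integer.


In perfect competition, profit is maximized where P = MC.
32 = 8 + 2Q
24 = 2Q
Q* = 24/2 = 12

12


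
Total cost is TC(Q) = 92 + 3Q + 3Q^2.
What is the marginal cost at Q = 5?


MC = dTC/dQ = 3 + 2*3*Q
At Q = 5:
MC = 3 + 6*5
MC = 3 + 30 = 33

33


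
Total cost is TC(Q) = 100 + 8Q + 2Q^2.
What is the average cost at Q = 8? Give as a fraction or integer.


TC(8) = 100 + 8*8 + 2*8^2
TC(8) = 100 + 64 + 128 = 292
AC = TC/Q = 292/8 = 73/2

73/2


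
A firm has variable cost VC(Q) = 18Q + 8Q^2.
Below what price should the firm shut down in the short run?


AVC(Q) = VC(Q)/Q = 18 + 8Q
AVC is increasing in Q, so minimum AVC is at Q -> 0+.
Min AVC = 18
The firm should shut down if P < 18.

18


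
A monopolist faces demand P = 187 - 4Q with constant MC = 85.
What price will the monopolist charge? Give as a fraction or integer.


MR = 187 - 8Q
Set MR = MC: 187 - 8Q = 85
Q* = 51/4
Substitute into demand:
P* = 187 - 4*51/4 = 136

136


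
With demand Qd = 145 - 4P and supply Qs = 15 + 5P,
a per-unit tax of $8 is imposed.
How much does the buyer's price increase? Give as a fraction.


With a per-unit tax, the buyer's price increase depends on relative slopes.
Supply slope: d = 5, Demand slope: b = 4
Buyer's price increase = d * tax / (b + d)
= 5 * 8 / (4 + 5)
= 40 / 9 = 40/9

40/9


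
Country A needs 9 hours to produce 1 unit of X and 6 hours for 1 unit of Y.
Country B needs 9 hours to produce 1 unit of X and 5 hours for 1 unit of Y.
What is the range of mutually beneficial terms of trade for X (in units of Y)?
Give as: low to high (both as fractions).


Opportunity cost of X for Country A = hours_X / hours_Y = 9/6 = 3/2 units of Y
Opportunity cost of X for Country B = hours_X / hours_Y = 9/5 = 9/5 units of Y
Terms of trade must be between the two opportunity costs.
Range: 3/2 to 9/5

3/2 to 9/5


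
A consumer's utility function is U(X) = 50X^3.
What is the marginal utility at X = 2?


MU = dU/dX = 50*3*X^(3-1)
MU = 150*X^2
At X = 2:
MU = 150 * 2^2
MU = 150 * 4 = 600

600


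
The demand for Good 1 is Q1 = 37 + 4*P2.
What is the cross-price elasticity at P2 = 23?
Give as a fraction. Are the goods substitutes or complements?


dQ1/dP2 = 4
At P2 = 23: Q1 = 37 + 4*23 = 129
Exy = (dQ1/dP2)(P2/Q1) = 4 * 23 / 129 = 92/129
Since Exy > 0, the goods are substitutes.

92/129 (substitutes)


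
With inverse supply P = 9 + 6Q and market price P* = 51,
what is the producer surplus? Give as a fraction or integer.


Minimum supply price (at Q=0): P_min = 9
Quantity supplied at P* = 51:
Q* = (51 - 9)/6 = 7
PS = (1/2) * Q* * (P* - P_min)
PS = (1/2) * 7 * (51 - 9)
PS = (1/2) * 7 * 42 = 147

147


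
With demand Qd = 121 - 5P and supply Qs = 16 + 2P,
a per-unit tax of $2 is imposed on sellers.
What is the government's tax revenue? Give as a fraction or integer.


With tax on sellers, new supply: Qs' = 16 + 2(P - 2)
= 12 + 2P
New equilibrium quantity:
Q_new = 302/7
Tax revenue = tax * Q_new = 2 * 302/7 = 604/7

604/7


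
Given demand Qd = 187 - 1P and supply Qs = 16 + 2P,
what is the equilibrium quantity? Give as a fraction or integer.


First find equilibrium price:
187 - 1P = 16 + 2P
P* = 171/3 = 57
Then substitute into demand:
Q* = 187 - 1 * 57 = 130

130


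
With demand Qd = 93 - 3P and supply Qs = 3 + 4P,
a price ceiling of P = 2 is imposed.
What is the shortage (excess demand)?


At P = 2:
Qd = 93 - 3*2 = 87
Qs = 3 + 4*2 = 11
Shortage = Qd - Qs = 87 - 11 = 76

76


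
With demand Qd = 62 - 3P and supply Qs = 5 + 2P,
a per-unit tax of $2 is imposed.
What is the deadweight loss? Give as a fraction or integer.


Pre-tax equilibrium quantity: Q* = 139/5
Post-tax equilibrium quantity: Q_tax = 127/5
Reduction in quantity: Q* - Q_tax = 12/5
DWL = (1/2) * tax * (Q* - Q_tax)
DWL = (1/2) * 2 * 12/5 = 12/5

12/5


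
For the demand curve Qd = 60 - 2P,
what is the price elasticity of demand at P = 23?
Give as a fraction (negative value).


dQ/dP = -2
At P = 23: Q = 60 - 2*23 = 14
E = (dQ/dP)(P/Q) = (-2)(23/14) = -23/7

-23/7


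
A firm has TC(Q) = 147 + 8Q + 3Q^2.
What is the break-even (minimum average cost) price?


AC(Q) = 147/Q + 8 + 3Q
To minimize: dAC/dQ = -147/Q^2 + 3 = 0
Q^2 = 147/3 = 49
Q* = 7
Min AC = 147/7 + 8 + 3*7
Min AC = 21 + 8 + 21 = 50

50


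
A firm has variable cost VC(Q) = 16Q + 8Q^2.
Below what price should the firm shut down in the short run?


AVC(Q) = VC(Q)/Q = 16 + 8Q
AVC is increasing in Q, so minimum AVC is at Q -> 0+.
Min AVC = 16
The firm should shut down if P < 16.

16


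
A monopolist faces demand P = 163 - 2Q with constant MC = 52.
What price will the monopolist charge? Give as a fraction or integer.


MR = 163 - 4Q
Set MR = MC: 163 - 4Q = 52
Q* = 111/4
Substitute into demand:
P* = 163 - 2*111/4 = 215/2

215/2


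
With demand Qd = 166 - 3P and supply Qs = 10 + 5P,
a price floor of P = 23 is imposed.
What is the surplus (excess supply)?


At P = 23:
Qd = 166 - 3*23 = 97
Qs = 10 + 5*23 = 125
Surplus = Qs - Qd = 125 - 97 = 28

28


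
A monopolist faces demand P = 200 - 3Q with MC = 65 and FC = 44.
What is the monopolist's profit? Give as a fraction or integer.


MR = MC: 200 - 6Q = 65
Q* = 45/2
P* = 200 - 3*45/2 = 265/2
Profit = (P* - MC)*Q* - FC
= (265/2 - 65)*45/2 - 44
= 135/2*45/2 - 44
= 6075/4 - 44 = 5899/4

5899/4


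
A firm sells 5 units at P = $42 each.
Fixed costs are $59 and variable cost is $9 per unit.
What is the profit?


Total Revenue = P * Q = 42 * 5 = $210
Total Cost = FC + VC*Q = 59 + 9*5 = $104
Profit = TR - TC = 210 - 104 = $106

$106


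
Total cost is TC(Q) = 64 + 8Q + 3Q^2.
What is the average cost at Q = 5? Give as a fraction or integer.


TC(5) = 64 + 8*5 + 3*5^2
TC(5) = 64 + 40 + 75 = 179
AC = TC/Q = 179/5 = 179/5

179/5


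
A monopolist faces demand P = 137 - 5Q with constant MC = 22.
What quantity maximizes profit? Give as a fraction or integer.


TR = P*Q = (137 - 5Q)Q = 137Q - 5Q^2
MR = dTR/dQ = 137 - 10Q
Set MR = MC:
137 - 10Q = 22
115 = 10Q
Q* = 115/10 = 23/2

23/2


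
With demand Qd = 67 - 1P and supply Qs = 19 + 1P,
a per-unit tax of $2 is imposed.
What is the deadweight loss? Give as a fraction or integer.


Pre-tax equilibrium quantity: Q* = 43
Post-tax equilibrium quantity: Q_tax = 42
Reduction in quantity: Q* - Q_tax = 1
DWL = (1/2) * tax * (Q* - Q_tax)
DWL = (1/2) * 2 * 1 = 1

1


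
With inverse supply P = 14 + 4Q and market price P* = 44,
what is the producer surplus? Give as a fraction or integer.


Minimum supply price (at Q=0): P_min = 14
Quantity supplied at P* = 44:
Q* = (44 - 14)/4 = 15/2
PS = (1/2) * Q* * (P* - P_min)
PS = (1/2) * 15/2 * (44 - 14)
PS = (1/2) * 15/2 * 30 = 225/2

225/2


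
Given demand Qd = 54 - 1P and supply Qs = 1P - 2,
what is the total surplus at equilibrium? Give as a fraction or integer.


Find equilibrium: 54 - 1P = 1P - 2
54 + 2 = 2P
P* = 56/2 = 28
Q* = 1*28 - 2 = 26
Inverse demand: P = 54 - Q/1, so P_max = 54
Inverse supply: P = 2 + Q/1, so P_min = 2
CS = (1/2) * 26 * (54 - 28) = 338
PS = (1/2) * 26 * (28 - 2) = 338
TS = CS + PS = 338 + 338 = 676

676


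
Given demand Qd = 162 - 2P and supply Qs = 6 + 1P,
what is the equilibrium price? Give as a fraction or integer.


At equilibrium, Qd = Qs.
162 - 2P = 6 + 1P
162 - 6 = 2P + 1P
156 = 3P
P* = 156/3 = 52

52


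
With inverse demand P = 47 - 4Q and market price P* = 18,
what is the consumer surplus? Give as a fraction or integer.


Maximum willingness to pay (at Q=0): P_max = 47
Quantity demanded at P* = 18:
Q* = (47 - 18)/4 = 29/4
CS = (1/2) * Q* * (P_max - P*)
CS = (1/2) * 29/4 * (47 - 18)
CS = (1/2) * 29/4 * 29 = 841/8

841/8


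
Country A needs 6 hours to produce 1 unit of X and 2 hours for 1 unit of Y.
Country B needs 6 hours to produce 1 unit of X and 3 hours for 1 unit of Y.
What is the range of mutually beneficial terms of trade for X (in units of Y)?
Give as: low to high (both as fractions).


Opportunity cost of X for Country A = hours_X / hours_Y = 6/2 = 3 units of Y
Opportunity cost of X for Country B = hours_X / hours_Y = 6/3 = 2 units of Y
Terms of trade must be between the two opportunity costs.
Range: 2 to 3

2 to 3


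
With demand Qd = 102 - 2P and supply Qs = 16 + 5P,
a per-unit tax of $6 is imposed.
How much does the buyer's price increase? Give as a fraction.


With a per-unit tax, the buyer's price increase depends on relative slopes.
Supply slope: d = 5, Demand slope: b = 2
Buyer's price increase = d * tax / (b + d)
= 5 * 6 / (2 + 5)
= 30 / 7 = 30/7

30/7


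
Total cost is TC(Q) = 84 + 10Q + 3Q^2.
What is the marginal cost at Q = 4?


MC = dTC/dQ = 10 + 2*3*Q
At Q = 4:
MC = 10 + 6*4
MC = 10 + 24 = 34

34


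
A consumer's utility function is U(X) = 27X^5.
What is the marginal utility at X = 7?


MU = dU/dX = 27*5*X^(5-1)
MU = 135*X^4
At X = 7:
MU = 135 * 7^4
MU = 135 * 2401 = 324135

324135


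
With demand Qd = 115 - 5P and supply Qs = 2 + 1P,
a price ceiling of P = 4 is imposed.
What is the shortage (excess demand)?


At P = 4:
Qd = 115 - 5*4 = 95
Qs = 2 + 1*4 = 6
Shortage = Qd - Qs = 95 - 6 = 89

89


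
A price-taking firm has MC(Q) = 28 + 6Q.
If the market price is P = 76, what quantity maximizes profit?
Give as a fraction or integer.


In perfect competition, profit is maximized where P = MC.
76 = 28 + 6Q
48 = 6Q
Q* = 48/6 = 8

8


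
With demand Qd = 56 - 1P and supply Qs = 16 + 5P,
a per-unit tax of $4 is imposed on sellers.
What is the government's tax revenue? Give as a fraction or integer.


With tax on sellers, new supply: Qs' = 16 + 5(P - 4)
= 5P - 4
New equilibrium quantity:
Q_new = 46
Tax revenue = tax * Q_new = 4 * 46 = 184

184


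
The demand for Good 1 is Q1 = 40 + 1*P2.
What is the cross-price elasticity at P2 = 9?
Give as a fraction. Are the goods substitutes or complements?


dQ1/dP2 = 1
At P2 = 9: Q1 = 40 + 1*9 = 49
Exy = (dQ1/dP2)(P2/Q1) = 1 * 9 / 49 = 9/49
Since Exy > 0, the goods are substitutes.

9/49 (substitutes)


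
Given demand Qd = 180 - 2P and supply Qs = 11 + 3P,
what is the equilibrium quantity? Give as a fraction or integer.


First find equilibrium price:
180 - 2P = 11 + 3P
P* = 169/5 = 169/5
Then substitute into demand:
Q* = 180 - 2 * 169/5 = 562/5

562/5


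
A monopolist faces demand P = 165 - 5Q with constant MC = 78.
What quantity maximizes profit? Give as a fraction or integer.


TR = P*Q = (165 - 5Q)Q = 165Q - 5Q^2
MR = dTR/dQ = 165 - 10Q
Set MR = MC:
165 - 10Q = 78
87 = 10Q
Q* = 87/10 = 87/10

87/10


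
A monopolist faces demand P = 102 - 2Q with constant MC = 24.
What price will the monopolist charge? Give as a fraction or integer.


MR = 102 - 4Q
Set MR = MC: 102 - 4Q = 24
Q* = 39/2
Substitute into demand:
P* = 102 - 2*39/2 = 63

63


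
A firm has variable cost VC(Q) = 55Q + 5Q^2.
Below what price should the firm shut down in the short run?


AVC(Q) = VC(Q)/Q = 55 + 5Q
AVC is increasing in Q, so minimum AVC is at Q -> 0+.
Min AVC = 55
The firm should shut down if P < 55.

55


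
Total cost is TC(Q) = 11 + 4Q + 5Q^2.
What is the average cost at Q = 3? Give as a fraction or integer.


TC(3) = 11 + 4*3 + 5*3^2
TC(3) = 11 + 12 + 45 = 68
AC = TC/Q = 68/3 = 68/3

68/3


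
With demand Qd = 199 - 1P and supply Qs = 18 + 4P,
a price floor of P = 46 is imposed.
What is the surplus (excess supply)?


At P = 46:
Qd = 199 - 1*46 = 153
Qs = 18 + 4*46 = 202
Surplus = Qs - Qd = 202 - 153 = 49

49


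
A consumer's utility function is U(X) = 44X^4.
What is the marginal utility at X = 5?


MU = dU/dX = 44*4*X^(4-1)
MU = 176*X^3
At X = 5:
MU = 176 * 5^3
MU = 176 * 125 = 22000

22000


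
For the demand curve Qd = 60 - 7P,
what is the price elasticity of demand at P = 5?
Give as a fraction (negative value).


dQ/dP = -7
At P = 5: Q = 60 - 7*5 = 25
E = (dQ/dP)(P/Q) = (-7)(5/25) = -7/5

-7/5


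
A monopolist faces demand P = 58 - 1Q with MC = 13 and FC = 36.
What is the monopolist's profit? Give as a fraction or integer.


MR = MC: 58 - 2Q = 13
Q* = 45/2
P* = 58 - 1*45/2 = 71/2
Profit = (P* - MC)*Q* - FC
= (71/2 - 13)*45/2 - 36
= 45/2*45/2 - 36
= 2025/4 - 36 = 1881/4

1881/4


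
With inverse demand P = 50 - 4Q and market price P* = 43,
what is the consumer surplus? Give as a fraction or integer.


Maximum willingness to pay (at Q=0): P_max = 50
Quantity demanded at P* = 43:
Q* = (50 - 43)/4 = 7/4
CS = (1/2) * Q* * (P_max - P*)
CS = (1/2) * 7/4 * (50 - 43)
CS = (1/2) * 7/4 * 7 = 49/8

49/8


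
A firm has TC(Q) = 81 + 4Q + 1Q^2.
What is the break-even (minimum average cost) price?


AC(Q) = 81/Q + 4 + 1Q
To minimize: dAC/dQ = -81/Q^2 + 1 = 0
Q^2 = 81/1 = 81
Q* = 9
Min AC = 81/9 + 4 + 1*9
Min AC = 9 + 4 + 9 = 22

22


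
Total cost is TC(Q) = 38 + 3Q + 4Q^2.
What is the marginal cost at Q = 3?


MC = dTC/dQ = 3 + 2*4*Q
At Q = 3:
MC = 3 + 8*3
MC = 3 + 24 = 27

27


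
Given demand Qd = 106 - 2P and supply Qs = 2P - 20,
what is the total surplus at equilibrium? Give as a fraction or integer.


Find equilibrium: 106 - 2P = 2P - 20
106 + 20 = 4P
P* = 126/4 = 63/2
Q* = 2*63/2 - 20 = 43
Inverse demand: P = 53 - Q/2, so P_max = 53
Inverse supply: P = 10 + Q/2, so P_min = 10
CS = (1/2) * 43 * (53 - 63/2) = 1849/4
PS = (1/2) * 43 * (63/2 - 10) = 1849/4
TS = CS + PS = 1849/4 + 1849/4 = 1849/2

1849/2


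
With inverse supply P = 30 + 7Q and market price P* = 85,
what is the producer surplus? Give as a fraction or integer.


Minimum supply price (at Q=0): P_min = 30
Quantity supplied at P* = 85:
Q* = (85 - 30)/7 = 55/7
PS = (1/2) * Q* * (P* - P_min)
PS = (1/2) * 55/7 * (85 - 30)
PS = (1/2) * 55/7 * 55 = 3025/14

3025/14


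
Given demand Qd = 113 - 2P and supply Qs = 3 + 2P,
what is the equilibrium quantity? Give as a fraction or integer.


First find equilibrium price:
113 - 2P = 3 + 2P
P* = 110/4 = 55/2
Then substitute into demand:
Q* = 113 - 2 * 55/2 = 58

58


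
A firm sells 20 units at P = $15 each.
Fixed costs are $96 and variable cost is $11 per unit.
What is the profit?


Total Revenue = P * Q = 15 * 20 = $300
Total Cost = FC + VC*Q = 96 + 11*20 = $316
Profit = TR - TC = 300 - 316 = $-16

$-16


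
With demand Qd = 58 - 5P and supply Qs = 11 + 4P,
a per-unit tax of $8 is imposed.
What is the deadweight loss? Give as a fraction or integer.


Pre-tax equilibrium quantity: Q* = 287/9
Post-tax equilibrium quantity: Q_tax = 127/9
Reduction in quantity: Q* - Q_tax = 160/9
DWL = (1/2) * tax * (Q* - Q_tax)
DWL = (1/2) * 8 * 160/9 = 640/9

640/9


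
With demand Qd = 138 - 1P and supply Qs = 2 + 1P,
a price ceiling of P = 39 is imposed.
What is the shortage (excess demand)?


At P = 39:
Qd = 138 - 1*39 = 99
Qs = 2 + 1*39 = 41
Shortage = Qd - Qs = 99 - 41 = 58

58


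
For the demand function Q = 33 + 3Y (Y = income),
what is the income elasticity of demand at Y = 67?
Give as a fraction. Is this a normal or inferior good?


dQ/dY = 3
At Y = 67: Q = 33 + 3*67 = 234
Ey = (dQ/dY)(Y/Q) = 3 * 67 / 234 = 67/78
Since Ey > 0, this is a normal good.

67/78 (normal good)


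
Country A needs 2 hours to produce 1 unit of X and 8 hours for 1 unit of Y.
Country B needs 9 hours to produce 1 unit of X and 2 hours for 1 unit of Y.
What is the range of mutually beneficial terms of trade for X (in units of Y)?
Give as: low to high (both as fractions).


Opportunity cost of X for Country A = hours_X / hours_Y = 2/8 = 1/4 units of Y
Opportunity cost of X for Country B = hours_X / hours_Y = 9/2 = 9/2 units of Y
Terms of trade must be between the two opportunity costs.
Range: 1/4 to 9/2

1/4 to 9/2


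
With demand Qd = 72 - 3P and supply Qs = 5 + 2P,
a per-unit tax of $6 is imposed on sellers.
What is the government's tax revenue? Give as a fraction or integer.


With tax on sellers, new supply: Qs' = 5 + 2(P - 6)
= 2P - 7
New equilibrium quantity:
Q_new = 123/5
Tax revenue = tax * Q_new = 6 * 123/5 = 738/5

738/5


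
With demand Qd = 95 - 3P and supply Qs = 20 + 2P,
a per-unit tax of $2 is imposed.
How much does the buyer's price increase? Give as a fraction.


With a per-unit tax, the buyer's price increase depends on relative slopes.
Supply slope: d = 2, Demand slope: b = 3
Buyer's price increase = d * tax / (b + d)
= 2 * 2 / (3 + 2)
= 4 / 5 = 4/5

4/5


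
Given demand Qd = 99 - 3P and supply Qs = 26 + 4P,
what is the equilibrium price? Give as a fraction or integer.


At equilibrium, Qd = Qs.
99 - 3P = 26 + 4P
99 - 26 = 3P + 4P
73 = 7P
P* = 73/7 = 73/7

73/7


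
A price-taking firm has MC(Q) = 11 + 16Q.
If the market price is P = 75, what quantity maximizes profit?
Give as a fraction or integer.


In perfect competition, profit is maximized where P = MC.
75 = 11 + 16Q
64 = 16Q
Q* = 64/16 = 4

4


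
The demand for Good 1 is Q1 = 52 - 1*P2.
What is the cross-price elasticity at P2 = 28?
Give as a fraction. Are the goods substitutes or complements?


dQ1/dP2 = -1
At P2 = 28: Q1 = 52 - 1*28 = 24
Exy = (dQ1/dP2)(P2/Q1) = -1 * 28 / 24 = -7/6
Since Exy < 0, the goods are complements.

-7/6 (complements)


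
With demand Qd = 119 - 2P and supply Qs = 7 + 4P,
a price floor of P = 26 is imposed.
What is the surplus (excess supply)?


At P = 26:
Qd = 119 - 2*26 = 67
Qs = 7 + 4*26 = 111
Surplus = Qs - Qd = 111 - 67 = 44

44


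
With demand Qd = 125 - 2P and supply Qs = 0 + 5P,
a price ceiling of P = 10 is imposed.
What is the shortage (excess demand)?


At P = 10:
Qd = 125 - 2*10 = 105
Qs = 0 + 5*10 = 50
Shortage = Qd - Qs = 105 - 50 = 55

55


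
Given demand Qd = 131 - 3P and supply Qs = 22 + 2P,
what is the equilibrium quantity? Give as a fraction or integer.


First find equilibrium price:
131 - 3P = 22 + 2P
P* = 109/5 = 109/5
Then substitute into demand:
Q* = 131 - 3 * 109/5 = 328/5

328/5


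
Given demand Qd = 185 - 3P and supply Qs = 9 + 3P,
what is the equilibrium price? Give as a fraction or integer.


At equilibrium, Qd = Qs.
185 - 3P = 9 + 3P
185 - 9 = 3P + 3P
176 = 6P
P* = 176/6 = 88/3

88/3


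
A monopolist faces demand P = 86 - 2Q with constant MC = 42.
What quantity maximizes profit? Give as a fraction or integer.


TR = P*Q = (86 - 2Q)Q = 86Q - 2Q^2
MR = dTR/dQ = 86 - 4Q
Set MR = MC:
86 - 4Q = 42
44 = 4Q
Q* = 44/4 = 11

11


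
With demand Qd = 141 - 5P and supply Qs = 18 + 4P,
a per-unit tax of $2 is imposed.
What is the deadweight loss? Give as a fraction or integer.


Pre-tax equilibrium quantity: Q* = 218/3
Post-tax equilibrium quantity: Q_tax = 614/9
Reduction in quantity: Q* - Q_tax = 40/9
DWL = (1/2) * tax * (Q* - Q_tax)
DWL = (1/2) * 2 * 40/9 = 40/9

40/9


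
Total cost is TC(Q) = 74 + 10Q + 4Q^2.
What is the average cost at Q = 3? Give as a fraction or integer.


TC(3) = 74 + 10*3 + 4*3^2
TC(3) = 74 + 30 + 36 = 140
AC = TC/Q = 140/3 = 140/3

140/3


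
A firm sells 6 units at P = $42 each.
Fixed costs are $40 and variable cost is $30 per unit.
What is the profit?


Total Revenue = P * Q = 42 * 6 = $252
Total Cost = FC + VC*Q = 40 + 30*6 = $220
Profit = TR - TC = 252 - 220 = $32

$32


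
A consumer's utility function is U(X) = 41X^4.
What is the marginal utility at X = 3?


MU = dU/dX = 41*4*X^(4-1)
MU = 164*X^3
At X = 3:
MU = 164 * 3^3
MU = 164 * 27 = 4428

4428


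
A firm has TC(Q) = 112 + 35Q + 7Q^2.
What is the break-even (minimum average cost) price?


AC(Q) = 112/Q + 35 + 7Q
To minimize: dAC/dQ = -112/Q^2 + 7 = 0
Q^2 = 112/7 = 16
Q* = 4
Min AC = 112/4 + 35 + 7*4
Min AC = 28 + 35 + 28 = 91

91


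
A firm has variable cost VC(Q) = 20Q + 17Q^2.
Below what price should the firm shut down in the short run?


AVC(Q) = VC(Q)/Q = 20 + 17Q
AVC is increasing in Q, so minimum AVC is at Q -> 0+.
Min AVC = 20
The firm should shut down if P < 20.

20


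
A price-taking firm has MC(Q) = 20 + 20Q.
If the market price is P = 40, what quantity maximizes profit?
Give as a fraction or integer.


In perfect competition, profit is maximized where P = MC.
40 = 20 + 20Q
20 = 20Q
Q* = 20/20 = 1

1


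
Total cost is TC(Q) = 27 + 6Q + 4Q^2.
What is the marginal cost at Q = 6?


MC = dTC/dQ = 6 + 2*4*Q
At Q = 6:
MC = 6 + 8*6
MC = 6 + 48 = 54

54


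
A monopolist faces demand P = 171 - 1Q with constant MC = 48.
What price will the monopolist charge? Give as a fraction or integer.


MR = 171 - 2Q
Set MR = MC: 171 - 2Q = 48
Q* = 123/2
Substitute into demand:
P* = 171 - 1*123/2 = 219/2

219/2


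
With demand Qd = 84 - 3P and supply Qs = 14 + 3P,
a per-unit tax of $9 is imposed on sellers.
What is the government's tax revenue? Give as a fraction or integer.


With tax on sellers, new supply: Qs' = 14 + 3(P - 9)
= 3P - 13
New equilibrium quantity:
Q_new = 71/2
Tax revenue = tax * Q_new = 9 * 71/2 = 639/2

639/2


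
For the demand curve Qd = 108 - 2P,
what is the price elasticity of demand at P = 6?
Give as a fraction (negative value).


dQ/dP = -2
At P = 6: Q = 108 - 2*6 = 96
E = (dQ/dP)(P/Q) = (-2)(6/96) = -1/8

-1/8


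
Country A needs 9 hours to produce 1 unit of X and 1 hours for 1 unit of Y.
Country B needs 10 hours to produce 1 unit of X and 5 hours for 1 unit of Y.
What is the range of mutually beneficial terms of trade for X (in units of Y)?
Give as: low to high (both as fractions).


Opportunity cost of X for Country A = hours_X / hours_Y = 9/1 = 9 units of Y
Opportunity cost of X for Country B = hours_X / hours_Y = 10/5 = 2 units of Y
Terms of trade must be between the two opportunity costs.
Range: 2 to 9

2 to 9


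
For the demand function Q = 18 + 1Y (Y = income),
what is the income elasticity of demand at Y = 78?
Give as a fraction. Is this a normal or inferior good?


dQ/dY = 1
At Y = 78: Q = 18 + 1*78 = 96
Ey = (dQ/dY)(Y/Q) = 1 * 78 / 96 = 13/16
Since Ey > 0, this is a normal good.

13/16 (normal good)


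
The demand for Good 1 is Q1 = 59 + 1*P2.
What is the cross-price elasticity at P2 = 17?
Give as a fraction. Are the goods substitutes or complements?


dQ1/dP2 = 1
At P2 = 17: Q1 = 59 + 1*17 = 76
Exy = (dQ1/dP2)(P2/Q1) = 1 * 17 / 76 = 17/76
Since Exy > 0, the goods are substitutes.

17/76 (substitutes)


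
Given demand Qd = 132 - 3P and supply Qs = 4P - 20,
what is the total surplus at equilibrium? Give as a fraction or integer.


Find equilibrium: 132 - 3P = 4P - 20
132 + 20 = 7P
P* = 152/7 = 152/7
Q* = 4*152/7 - 20 = 468/7
Inverse demand: P = 44 - Q/3, so P_max = 44
Inverse supply: P = 5 + Q/4, so P_min = 5
CS = (1/2) * 468/7 * (44 - 152/7) = 36504/49
PS = (1/2) * 468/7 * (152/7 - 5) = 27378/49
TS = CS + PS = 36504/49 + 27378/49 = 9126/7

9126/7


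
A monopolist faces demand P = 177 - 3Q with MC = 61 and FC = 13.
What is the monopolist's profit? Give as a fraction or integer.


MR = MC: 177 - 6Q = 61
Q* = 58/3
P* = 177 - 3*58/3 = 119
Profit = (P* - MC)*Q* - FC
= (119 - 61)*58/3 - 13
= 58*58/3 - 13
= 3364/3 - 13 = 3325/3

3325/3


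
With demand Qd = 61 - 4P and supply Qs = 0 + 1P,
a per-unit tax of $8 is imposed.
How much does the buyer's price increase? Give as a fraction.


With a per-unit tax, the buyer's price increase depends on relative slopes.
Supply slope: d = 1, Demand slope: b = 4
Buyer's price increase = d * tax / (b + d)
= 1 * 8 / (4 + 1)
= 8 / 5 = 8/5

8/5


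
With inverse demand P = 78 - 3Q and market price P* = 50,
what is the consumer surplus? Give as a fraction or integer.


Maximum willingness to pay (at Q=0): P_max = 78
Quantity demanded at P* = 50:
Q* = (78 - 50)/3 = 28/3
CS = (1/2) * Q* * (P_max - P*)
CS = (1/2) * 28/3 * (78 - 50)
CS = (1/2) * 28/3 * 28 = 392/3

392/3


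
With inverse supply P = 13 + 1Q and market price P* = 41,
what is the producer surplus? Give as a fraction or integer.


Minimum supply price (at Q=0): P_min = 13
Quantity supplied at P* = 41:
Q* = (41 - 13)/1 = 28
PS = (1/2) * Q* * (P* - P_min)
PS = (1/2) * 28 * (41 - 13)
PS = (1/2) * 28 * 28 = 392

392


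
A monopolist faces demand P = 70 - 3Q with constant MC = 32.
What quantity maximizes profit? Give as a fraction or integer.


TR = P*Q = (70 - 3Q)Q = 70Q - 3Q^2
MR = dTR/dQ = 70 - 6Q
Set MR = MC:
70 - 6Q = 32
38 = 6Q
Q* = 38/6 = 19/3

19/3


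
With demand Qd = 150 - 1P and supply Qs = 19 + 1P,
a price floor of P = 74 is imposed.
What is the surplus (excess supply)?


At P = 74:
Qd = 150 - 1*74 = 76
Qs = 19 + 1*74 = 93
Surplus = Qs - Qd = 93 - 76 = 17

17


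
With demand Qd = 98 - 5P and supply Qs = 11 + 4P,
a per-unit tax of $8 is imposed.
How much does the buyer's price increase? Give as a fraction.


With a per-unit tax, the buyer's price increase depends on relative slopes.
Supply slope: d = 4, Demand slope: b = 5
Buyer's price increase = d * tax / (b + d)
= 4 * 8 / (5 + 4)
= 32 / 9 = 32/9

32/9


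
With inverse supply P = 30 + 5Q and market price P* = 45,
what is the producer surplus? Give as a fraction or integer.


Minimum supply price (at Q=0): P_min = 30
Quantity supplied at P* = 45:
Q* = (45 - 30)/5 = 3
PS = (1/2) * Q* * (P* - P_min)
PS = (1/2) * 3 * (45 - 30)
PS = (1/2) * 3 * 15 = 45/2

45/2


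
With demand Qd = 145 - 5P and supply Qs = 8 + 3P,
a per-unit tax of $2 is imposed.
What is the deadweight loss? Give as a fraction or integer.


Pre-tax equilibrium quantity: Q* = 475/8
Post-tax equilibrium quantity: Q_tax = 445/8
Reduction in quantity: Q* - Q_tax = 15/4
DWL = (1/2) * tax * (Q* - Q_tax)
DWL = (1/2) * 2 * 15/4 = 15/4

15/4


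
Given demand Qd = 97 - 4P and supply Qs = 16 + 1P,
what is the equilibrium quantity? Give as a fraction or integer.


First find equilibrium price:
97 - 4P = 16 + 1P
P* = 81/5 = 81/5
Then substitute into demand:
Q* = 97 - 4 * 81/5 = 161/5

161/5


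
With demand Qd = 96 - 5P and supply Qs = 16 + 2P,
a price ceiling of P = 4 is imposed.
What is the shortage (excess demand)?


At P = 4:
Qd = 96 - 5*4 = 76
Qs = 16 + 2*4 = 24
Shortage = Qd - Qs = 76 - 24 = 52

52


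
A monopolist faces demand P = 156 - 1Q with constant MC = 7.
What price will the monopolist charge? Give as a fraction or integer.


MR = 156 - 2Q
Set MR = MC: 156 - 2Q = 7
Q* = 149/2
Substitute into demand:
P* = 156 - 1*149/2 = 163/2

163/2


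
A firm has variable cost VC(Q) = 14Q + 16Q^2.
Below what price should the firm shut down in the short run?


AVC(Q) = VC(Q)/Q = 14 + 16Q
AVC is increasing in Q, so minimum AVC is at Q -> 0+.
Min AVC = 14
The firm should shut down if P < 14.

14


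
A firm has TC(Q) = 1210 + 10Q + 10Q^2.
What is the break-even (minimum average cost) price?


AC(Q) = 1210/Q + 10 + 10Q
To minimize: dAC/dQ = -1210/Q^2 + 10 = 0
Q^2 = 1210/10 = 121
Q* = 11
Min AC = 1210/11 + 10 + 10*11
Min AC = 110 + 10 + 110 = 230

230


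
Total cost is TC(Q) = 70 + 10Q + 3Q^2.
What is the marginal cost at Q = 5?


MC = dTC/dQ = 10 + 2*3*Q
At Q = 5:
MC = 10 + 6*5
MC = 10 + 30 = 40

40


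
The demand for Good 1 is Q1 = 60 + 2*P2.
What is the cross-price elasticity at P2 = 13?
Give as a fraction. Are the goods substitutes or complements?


dQ1/dP2 = 2
At P2 = 13: Q1 = 60 + 2*13 = 86
Exy = (dQ1/dP2)(P2/Q1) = 2 * 13 / 86 = 13/43
Since Exy > 0, the goods are substitutes.

13/43 (substitutes)


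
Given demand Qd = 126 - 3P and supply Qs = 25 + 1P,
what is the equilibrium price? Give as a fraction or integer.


At equilibrium, Qd = Qs.
126 - 3P = 25 + 1P
126 - 25 = 3P + 1P
101 = 4P
P* = 101/4 = 101/4

101/4


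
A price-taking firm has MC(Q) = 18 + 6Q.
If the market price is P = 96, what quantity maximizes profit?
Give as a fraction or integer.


In perfect competition, profit is maximized where P = MC.
96 = 18 + 6Q
78 = 6Q
Q* = 78/6 = 13

13


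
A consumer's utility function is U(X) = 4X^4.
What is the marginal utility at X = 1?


MU = dU/dX = 4*4*X^(4-1)
MU = 16*X^3
At X = 1:
MU = 16 * 1^3
MU = 16 * 1 = 16

16


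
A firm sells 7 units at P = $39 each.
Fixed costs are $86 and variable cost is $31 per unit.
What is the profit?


Total Revenue = P * Q = 39 * 7 = $273
Total Cost = FC + VC*Q = 86 + 31*7 = $303
Profit = TR - TC = 273 - 303 = $-30

$-30


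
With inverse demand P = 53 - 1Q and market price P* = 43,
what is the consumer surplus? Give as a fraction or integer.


Maximum willingness to pay (at Q=0): P_max = 53
Quantity demanded at P* = 43:
Q* = (53 - 43)/1 = 10
CS = (1/2) * Q* * (P_max - P*)
CS = (1/2) * 10 * (53 - 43)
CS = (1/2) * 10 * 10 = 50

50


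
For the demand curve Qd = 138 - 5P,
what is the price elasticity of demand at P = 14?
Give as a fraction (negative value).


dQ/dP = -5
At P = 14: Q = 138 - 5*14 = 68
E = (dQ/dP)(P/Q) = (-5)(14/68) = -35/34

-35/34


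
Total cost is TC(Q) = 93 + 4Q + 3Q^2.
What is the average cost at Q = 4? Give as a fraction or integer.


TC(4) = 93 + 4*4 + 3*4^2
TC(4) = 93 + 16 + 48 = 157
AC = TC/Q = 157/4 = 157/4

157/4


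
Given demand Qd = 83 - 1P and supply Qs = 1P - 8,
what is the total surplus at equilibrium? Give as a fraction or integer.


Find equilibrium: 83 - 1P = 1P - 8
83 + 8 = 2P
P* = 91/2 = 91/2
Q* = 1*91/2 - 8 = 75/2
Inverse demand: P = 83 - Q/1, so P_max = 83
Inverse supply: P = 8 + Q/1, so P_min = 8
CS = (1/2) * 75/2 * (83 - 91/2) = 5625/8
PS = (1/2) * 75/2 * (91/2 - 8) = 5625/8
TS = CS + PS = 5625/8 + 5625/8 = 5625/4

5625/4


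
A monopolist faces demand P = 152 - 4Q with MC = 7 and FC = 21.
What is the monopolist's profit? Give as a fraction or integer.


MR = MC: 152 - 8Q = 7
Q* = 145/8
P* = 152 - 4*145/8 = 159/2
Profit = (P* - MC)*Q* - FC
= (159/2 - 7)*145/8 - 21
= 145/2*145/8 - 21
= 21025/16 - 21 = 20689/16

20689/16


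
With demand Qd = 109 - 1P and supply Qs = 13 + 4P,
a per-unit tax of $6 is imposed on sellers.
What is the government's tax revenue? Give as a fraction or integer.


With tax on sellers, new supply: Qs' = 13 + 4(P - 6)
= 4P - 11
New equilibrium quantity:
Q_new = 85
Tax revenue = tax * Q_new = 6 * 85 = 510

510


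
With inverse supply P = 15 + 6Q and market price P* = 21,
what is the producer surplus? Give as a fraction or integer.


Minimum supply price (at Q=0): P_min = 15
Quantity supplied at P* = 21:
Q* = (21 - 15)/6 = 1
PS = (1/2) * Q* * (P* - P_min)
PS = (1/2) * 1 * (21 - 15)
PS = (1/2) * 1 * 6 = 3

3


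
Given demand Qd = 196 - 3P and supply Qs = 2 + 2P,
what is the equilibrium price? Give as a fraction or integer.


At equilibrium, Qd = Qs.
196 - 3P = 2 + 2P
196 - 2 = 3P + 2P
194 = 5P
P* = 194/5 = 194/5

194/5


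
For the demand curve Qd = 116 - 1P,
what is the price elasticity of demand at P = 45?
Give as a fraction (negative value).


dQ/dP = -1
At P = 45: Q = 116 - 1*45 = 71
E = (dQ/dP)(P/Q) = (-1)(45/71) = -45/71

-45/71


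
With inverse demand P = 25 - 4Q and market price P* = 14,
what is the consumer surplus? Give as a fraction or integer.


Maximum willingness to pay (at Q=0): P_max = 25
Quantity demanded at P* = 14:
Q* = (25 - 14)/4 = 11/4
CS = (1/2) * Q* * (P_max - P*)
CS = (1/2) * 11/4 * (25 - 14)
CS = (1/2) * 11/4 * 11 = 121/8

121/8


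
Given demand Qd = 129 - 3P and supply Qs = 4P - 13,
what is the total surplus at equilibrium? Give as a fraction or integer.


Find equilibrium: 129 - 3P = 4P - 13
129 + 13 = 7P
P* = 142/7 = 142/7
Q* = 4*142/7 - 13 = 477/7
Inverse demand: P = 43 - Q/3, so P_max = 43
Inverse supply: P = 13/4 + Q/4, so P_min = 13/4
CS = (1/2) * 477/7 * (43 - 142/7) = 75843/98
PS = (1/2) * 477/7 * (142/7 - 13/4) = 227529/392
TS = CS + PS = 75843/98 + 227529/392 = 75843/56

75843/56


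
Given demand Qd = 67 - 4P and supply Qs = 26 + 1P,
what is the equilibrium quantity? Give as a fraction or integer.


First find equilibrium price:
67 - 4P = 26 + 1P
P* = 41/5 = 41/5
Then substitute into demand:
Q* = 67 - 4 * 41/5 = 171/5

171/5


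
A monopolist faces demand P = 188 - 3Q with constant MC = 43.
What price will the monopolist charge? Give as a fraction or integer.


MR = 188 - 6Q
Set MR = MC: 188 - 6Q = 43
Q* = 145/6
Substitute into demand:
P* = 188 - 3*145/6 = 231/2

231/2


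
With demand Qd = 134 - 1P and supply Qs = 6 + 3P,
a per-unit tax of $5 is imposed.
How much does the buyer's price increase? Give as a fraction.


With a per-unit tax, the buyer's price increase depends on relative slopes.
Supply slope: d = 3, Demand slope: b = 1
Buyer's price increase = d * tax / (b + d)
= 3 * 5 / (1 + 3)
= 15 / 4 = 15/4

15/4


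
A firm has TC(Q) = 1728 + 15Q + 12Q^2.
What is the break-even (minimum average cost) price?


AC(Q) = 1728/Q + 15 + 12Q
To minimize: dAC/dQ = -1728/Q^2 + 12 = 0
Q^2 = 1728/12 = 144
Q* = 12
Min AC = 1728/12 + 15 + 12*12
Min AC = 144 + 15 + 144 = 303

303


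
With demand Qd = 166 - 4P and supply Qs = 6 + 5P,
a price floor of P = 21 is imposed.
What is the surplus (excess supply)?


At P = 21:
Qd = 166 - 4*21 = 82
Qs = 6 + 5*21 = 111
Surplus = Qs - Qd = 111 - 82 = 29

29


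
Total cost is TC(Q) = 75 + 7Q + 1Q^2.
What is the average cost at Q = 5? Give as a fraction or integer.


TC(5) = 75 + 7*5 + 1*5^2
TC(5) = 75 + 35 + 25 = 135
AC = TC/Q = 135/5 = 27

27


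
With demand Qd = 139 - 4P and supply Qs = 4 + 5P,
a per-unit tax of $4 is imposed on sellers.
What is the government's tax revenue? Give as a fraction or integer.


With tax on sellers, new supply: Qs' = 4 + 5(P - 4)
= 5P - 16
New equilibrium quantity:
Q_new = 631/9
Tax revenue = tax * Q_new = 4 * 631/9 = 2524/9

2524/9
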